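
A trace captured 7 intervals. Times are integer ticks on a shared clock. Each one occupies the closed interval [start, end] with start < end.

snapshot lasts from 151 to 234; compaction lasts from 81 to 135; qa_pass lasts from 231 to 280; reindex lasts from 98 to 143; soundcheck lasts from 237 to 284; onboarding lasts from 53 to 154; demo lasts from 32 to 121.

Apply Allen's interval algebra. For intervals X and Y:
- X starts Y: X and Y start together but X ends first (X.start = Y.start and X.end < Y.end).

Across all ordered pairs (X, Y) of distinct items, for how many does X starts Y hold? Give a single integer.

0

Checking all 42 ordered pairs for relation 'starts'; matching pairs in alphabetical order:
No pair satisfies it.
Count: 0.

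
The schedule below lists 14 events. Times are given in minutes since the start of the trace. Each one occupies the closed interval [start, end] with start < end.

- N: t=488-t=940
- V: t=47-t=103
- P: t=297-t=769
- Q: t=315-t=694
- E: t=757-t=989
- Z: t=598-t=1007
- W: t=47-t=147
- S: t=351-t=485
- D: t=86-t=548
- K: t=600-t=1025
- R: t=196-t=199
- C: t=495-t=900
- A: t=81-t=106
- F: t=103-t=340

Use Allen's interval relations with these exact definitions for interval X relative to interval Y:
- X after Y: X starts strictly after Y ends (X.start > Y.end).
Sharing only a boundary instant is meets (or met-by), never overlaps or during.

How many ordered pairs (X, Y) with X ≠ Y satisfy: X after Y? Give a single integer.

50

Checking all 182 ordered pairs for relation 'after'; matching pairs in alphabetical order:
(C, A): C after A ✓
(C, F): C after F ✓
(C, R): C after R ✓
(C, S): C after S ✓
(C, V): C after V ✓
(C, W): C after W ✓
(E, A): E after A ✓
(E, D): E after D ✓
(E, F): E after F ✓
(E, Q): E after Q ✓
(E, R): E after R ✓
(E, S): E after S ✓
(E, V): E after V ✓
(E, W): E after W ✓
(K, A): K after A ✓
(K, D): K after D ✓
(K, F): K after F ✓
(K, R): K after R ✓
(K, S): K after S ✓
(K, V): K after V ✓
(K, W): K after W ✓
(N, A): N after A ✓
(N, F): N after F ✓
(N, R): N after R ✓
... plus 26 further pairs not listed.
Count: 50.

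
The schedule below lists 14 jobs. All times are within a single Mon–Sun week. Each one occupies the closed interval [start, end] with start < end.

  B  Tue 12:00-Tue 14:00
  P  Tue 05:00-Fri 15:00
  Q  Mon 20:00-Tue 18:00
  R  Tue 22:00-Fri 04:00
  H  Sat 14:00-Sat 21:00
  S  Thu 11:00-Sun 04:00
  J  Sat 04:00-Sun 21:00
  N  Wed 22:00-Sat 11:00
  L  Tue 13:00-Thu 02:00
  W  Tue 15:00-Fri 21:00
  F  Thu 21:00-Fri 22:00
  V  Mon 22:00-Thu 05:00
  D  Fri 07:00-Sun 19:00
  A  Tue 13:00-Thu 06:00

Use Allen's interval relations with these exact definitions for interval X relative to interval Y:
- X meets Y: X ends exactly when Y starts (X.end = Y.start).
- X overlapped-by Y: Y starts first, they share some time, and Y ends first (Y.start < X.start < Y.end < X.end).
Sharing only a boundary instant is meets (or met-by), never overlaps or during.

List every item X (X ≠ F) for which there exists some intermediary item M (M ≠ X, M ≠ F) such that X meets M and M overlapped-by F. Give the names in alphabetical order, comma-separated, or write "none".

none

Target F = [Thu 21:00, Fri 22:00].
Intermediaries M with M overlapped-by F: D.
Via D — items with X meets D: none.
Union: none.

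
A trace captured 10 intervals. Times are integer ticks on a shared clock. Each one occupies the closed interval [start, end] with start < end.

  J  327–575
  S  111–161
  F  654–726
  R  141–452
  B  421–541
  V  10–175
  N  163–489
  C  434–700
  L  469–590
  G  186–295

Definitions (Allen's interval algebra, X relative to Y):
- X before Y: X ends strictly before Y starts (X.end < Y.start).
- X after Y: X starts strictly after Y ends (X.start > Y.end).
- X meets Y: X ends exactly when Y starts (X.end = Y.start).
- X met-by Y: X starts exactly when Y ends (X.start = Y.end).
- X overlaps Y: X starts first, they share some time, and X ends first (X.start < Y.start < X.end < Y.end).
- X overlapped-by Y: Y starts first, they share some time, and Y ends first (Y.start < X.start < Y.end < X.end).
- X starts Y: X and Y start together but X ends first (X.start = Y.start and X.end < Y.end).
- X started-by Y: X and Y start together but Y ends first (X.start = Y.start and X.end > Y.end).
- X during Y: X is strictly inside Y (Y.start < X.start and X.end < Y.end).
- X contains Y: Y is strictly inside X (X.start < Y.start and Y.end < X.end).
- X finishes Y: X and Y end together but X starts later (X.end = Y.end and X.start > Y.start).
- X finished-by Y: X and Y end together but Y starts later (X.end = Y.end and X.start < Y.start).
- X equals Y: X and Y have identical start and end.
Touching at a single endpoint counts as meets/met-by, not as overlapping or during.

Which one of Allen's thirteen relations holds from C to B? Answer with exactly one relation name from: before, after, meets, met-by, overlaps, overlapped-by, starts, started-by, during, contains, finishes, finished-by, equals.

C = [434, 700]; B = [421, 541].
Compare endpoints: C.start > B.start, C.start < B.end, C.end > B.start, C.end > B.end.
That pattern is 'overlapped-by'.

overlapped-by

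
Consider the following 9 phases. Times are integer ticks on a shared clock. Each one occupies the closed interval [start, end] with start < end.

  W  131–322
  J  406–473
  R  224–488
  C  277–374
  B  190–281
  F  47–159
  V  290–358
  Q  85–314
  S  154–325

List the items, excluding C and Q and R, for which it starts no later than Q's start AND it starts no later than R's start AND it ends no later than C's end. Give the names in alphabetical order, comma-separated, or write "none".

F

Conditions: its start is no later than Q's start (X.start <= 85) AND its start is no later than R's start (X.start <= 224) AND its end is no later than C's end (X.end <= 374).
B: start 190 <= 85? ✗; start 190 <= 224? ✓; end 281 <= 374? ✓ → no.
F: start 47 <= 85? ✓; start 47 <= 224? ✓; end 159 <= 374? ✓ → yes.
J: start 406 <= 85? ✗; start 406 <= 224? ✗; end 473 <= 374? ✗ → no.
S: start 154 <= 85? ✗; start 154 <= 224? ✓; end 325 <= 374? ✓ → no.
V: start 290 <= 85? ✗; start 290 <= 224? ✗; end 358 <= 374? ✓ → no.
W: start 131 <= 85? ✗; start 131 <= 224? ✓; end 322 <= 374? ✓ → no.
Result: F.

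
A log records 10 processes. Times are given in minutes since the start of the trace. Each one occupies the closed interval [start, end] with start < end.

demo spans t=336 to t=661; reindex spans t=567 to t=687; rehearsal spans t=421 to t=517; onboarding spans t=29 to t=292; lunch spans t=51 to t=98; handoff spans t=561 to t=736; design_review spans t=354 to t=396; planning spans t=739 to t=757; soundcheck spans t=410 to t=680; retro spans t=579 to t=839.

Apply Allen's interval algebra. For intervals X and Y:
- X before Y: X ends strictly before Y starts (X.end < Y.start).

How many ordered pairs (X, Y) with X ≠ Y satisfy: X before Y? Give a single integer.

Checking all 90 ordered pairs for relation 'before'; matching pairs in alphabetical order:
(demo, planning): demo before planning ✓
(design_review, handoff): design_review before handoff ✓
(design_review, planning): design_review before planning ✓
(design_review, rehearsal): design_review before rehearsal ✓
(design_review, reindex): design_review before reindex ✓
(design_review, retro): design_review before retro ✓
(design_review, soundcheck): design_review before soundcheck ✓
(handoff, planning): handoff before planning ✓
(lunch, demo): lunch before demo ✓
(lunch, design_review): lunch before design_review ✓
(lunch, handoff): lunch before handoff ✓
(lunch, planning): lunch before planning ✓
(lunch, rehearsal): lunch before rehearsal ✓
(lunch, reindex): lunch before reindex ✓
(lunch, retro): lunch before retro ✓
(lunch, soundcheck): lunch before soundcheck ✓
(onboarding, demo): onboarding before demo ✓
(onboarding, design_review): onboarding before design_review ✓
(onboarding, handoff): onboarding before handoff ✓
(onboarding, planning): onboarding before planning ✓
(onboarding, rehearsal): onboarding before rehearsal ✓
(onboarding, reindex): onboarding before reindex ✓
(onboarding, retro): onboarding before retro ✓
(onboarding, soundcheck): onboarding before soundcheck ✓
... plus 6 further pairs not listed.
Count: 30.

30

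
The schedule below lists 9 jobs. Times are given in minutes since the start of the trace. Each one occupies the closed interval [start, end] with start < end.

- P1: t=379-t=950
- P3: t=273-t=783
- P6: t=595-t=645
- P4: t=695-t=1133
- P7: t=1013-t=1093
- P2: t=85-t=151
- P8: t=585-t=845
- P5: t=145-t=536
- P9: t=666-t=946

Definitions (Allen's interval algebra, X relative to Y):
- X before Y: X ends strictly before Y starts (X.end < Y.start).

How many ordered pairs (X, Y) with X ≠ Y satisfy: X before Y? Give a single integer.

Checking all 72 ordered pairs for relation 'before'; matching pairs in alphabetical order:
(P1, P7): P1 before P7 ✓
(P2, P1): P2 before P1 ✓
(P2, P3): P2 before P3 ✓
(P2, P4): P2 before P4 ✓
(P2, P6): P2 before P6 ✓
(P2, P7): P2 before P7 ✓
(P2, P8): P2 before P8 ✓
(P2, P9): P2 before P9 ✓
(P3, P7): P3 before P7 ✓
(P5, P4): P5 before P4 ✓
(P5, P6): P5 before P6 ✓
(P5, P7): P5 before P7 ✓
(P5, P8): P5 before P8 ✓
(P5, P9): P5 before P9 ✓
(P6, P4): P6 before P4 ✓
(P6, P7): P6 before P7 ✓
(P6, P9): P6 before P9 ✓
(P8, P7): P8 before P7 ✓
(P9, P7): P9 before P7 ✓
Count: 19.

19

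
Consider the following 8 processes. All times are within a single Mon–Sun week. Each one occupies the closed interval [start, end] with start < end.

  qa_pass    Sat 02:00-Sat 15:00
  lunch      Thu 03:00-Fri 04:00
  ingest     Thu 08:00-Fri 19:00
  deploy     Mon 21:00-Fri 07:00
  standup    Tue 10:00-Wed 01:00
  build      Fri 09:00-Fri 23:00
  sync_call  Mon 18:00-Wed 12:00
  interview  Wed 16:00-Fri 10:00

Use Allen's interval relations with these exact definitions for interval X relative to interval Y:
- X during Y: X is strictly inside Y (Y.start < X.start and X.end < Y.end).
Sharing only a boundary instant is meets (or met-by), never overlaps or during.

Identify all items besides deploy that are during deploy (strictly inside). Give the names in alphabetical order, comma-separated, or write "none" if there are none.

lunch, standup

Target deploy = [Mon 21:00, Fri 07:00].
build [Fri 09:00, Fri 23:00] → after → no.
ingest [Thu 08:00, Fri 19:00] → overlapped-by → no.
interview [Wed 16:00, Fri 10:00] → overlapped-by → no.
lunch [Thu 03:00, Fri 04:00] → during → yes.
qa_pass [Sat 02:00, Sat 15:00] → after → no.
standup [Tue 10:00, Wed 01:00] → during → yes.
sync_call [Mon 18:00, Wed 12:00] → overlaps → no.
Result: lunch, standup.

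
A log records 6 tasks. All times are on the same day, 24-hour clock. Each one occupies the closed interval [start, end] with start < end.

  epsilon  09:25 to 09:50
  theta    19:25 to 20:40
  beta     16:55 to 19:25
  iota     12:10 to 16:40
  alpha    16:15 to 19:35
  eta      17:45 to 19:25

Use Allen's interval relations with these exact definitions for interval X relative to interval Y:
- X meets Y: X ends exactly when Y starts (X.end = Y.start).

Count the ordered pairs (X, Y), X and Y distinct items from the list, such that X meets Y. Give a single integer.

Checking all 30 ordered pairs for relation 'meets'; matching pairs in alphabetical order:
(beta, theta): beta meets theta ✓
(eta, theta): eta meets theta ✓
Count: 2.

2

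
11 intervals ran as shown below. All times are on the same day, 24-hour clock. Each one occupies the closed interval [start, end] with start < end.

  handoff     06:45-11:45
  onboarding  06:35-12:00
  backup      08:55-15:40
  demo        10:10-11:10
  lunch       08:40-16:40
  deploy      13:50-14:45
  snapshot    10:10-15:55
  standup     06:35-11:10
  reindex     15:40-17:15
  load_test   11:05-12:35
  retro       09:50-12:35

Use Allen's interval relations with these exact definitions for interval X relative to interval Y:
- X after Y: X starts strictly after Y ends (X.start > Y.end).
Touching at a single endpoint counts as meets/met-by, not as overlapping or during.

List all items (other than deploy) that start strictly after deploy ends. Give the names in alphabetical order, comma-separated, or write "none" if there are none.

Target deploy = [13:50, 14:45].
backup [08:55, 15:40] → contains → no.
demo [10:10, 11:10] → before → no.
handoff [06:45, 11:45] → before → no.
load_test [11:05, 12:35] → before → no.
lunch [08:40, 16:40] → contains → no.
onboarding [06:35, 12:00] → before → no.
reindex [15:40, 17:15] → after → yes.
retro [09:50, 12:35] → before → no.
snapshot [10:10, 15:55] → contains → no.
standup [06:35, 11:10] → before → no.
Result: reindex.

reindex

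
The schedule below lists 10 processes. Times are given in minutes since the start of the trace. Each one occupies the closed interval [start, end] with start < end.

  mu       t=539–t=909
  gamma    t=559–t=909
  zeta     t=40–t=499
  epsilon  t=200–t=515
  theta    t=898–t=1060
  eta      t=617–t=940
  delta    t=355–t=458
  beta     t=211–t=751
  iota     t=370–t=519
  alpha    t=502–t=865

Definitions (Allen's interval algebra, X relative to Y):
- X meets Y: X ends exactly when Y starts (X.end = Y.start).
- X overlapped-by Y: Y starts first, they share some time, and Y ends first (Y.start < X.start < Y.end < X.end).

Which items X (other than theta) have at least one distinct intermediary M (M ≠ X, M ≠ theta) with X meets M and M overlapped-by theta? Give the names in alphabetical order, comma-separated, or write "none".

Target theta = [t=898, t=1060].
Intermediaries M with M overlapped-by theta: none.
Union: none.

none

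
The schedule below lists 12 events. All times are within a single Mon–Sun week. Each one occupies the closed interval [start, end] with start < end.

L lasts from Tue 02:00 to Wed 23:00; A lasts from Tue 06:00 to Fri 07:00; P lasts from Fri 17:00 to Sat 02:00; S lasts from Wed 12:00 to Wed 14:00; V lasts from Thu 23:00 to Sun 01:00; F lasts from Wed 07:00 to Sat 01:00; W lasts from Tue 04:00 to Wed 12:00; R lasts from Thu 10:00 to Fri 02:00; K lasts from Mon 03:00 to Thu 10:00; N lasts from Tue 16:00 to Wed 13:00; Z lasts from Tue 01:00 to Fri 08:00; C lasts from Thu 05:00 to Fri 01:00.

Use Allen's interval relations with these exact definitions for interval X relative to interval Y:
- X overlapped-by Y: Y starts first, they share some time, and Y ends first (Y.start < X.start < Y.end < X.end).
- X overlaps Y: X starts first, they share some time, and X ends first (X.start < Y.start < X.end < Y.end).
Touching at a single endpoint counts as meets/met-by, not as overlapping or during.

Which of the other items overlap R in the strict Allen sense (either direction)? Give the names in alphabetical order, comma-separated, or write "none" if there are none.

C, V

Target R = [Thu 10:00, Fri 02:00].
A [Tue 06:00, Fri 07:00] → contains → no.
C [Thu 05:00, Fri 01:00] → overlaps → yes.
F [Wed 07:00, Sat 01:00] → contains → no.
K [Mon 03:00, Thu 10:00] → meets → no.
L [Tue 02:00, Wed 23:00] → before → no.
N [Tue 16:00, Wed 13:00] → before → no.
P [Fri 17:00, Sat 02:00] → after → no.
S [Wed 12:00, Wed 14:00] → before → no.
V [Thu 23:00, Sun 01:00] → overlapped-by → yes.
W [Tue 04:00, Wed 12:00] → before → no.
Z [Tue 01:00, Fri 08:00] → contains → no.
Result: C, V.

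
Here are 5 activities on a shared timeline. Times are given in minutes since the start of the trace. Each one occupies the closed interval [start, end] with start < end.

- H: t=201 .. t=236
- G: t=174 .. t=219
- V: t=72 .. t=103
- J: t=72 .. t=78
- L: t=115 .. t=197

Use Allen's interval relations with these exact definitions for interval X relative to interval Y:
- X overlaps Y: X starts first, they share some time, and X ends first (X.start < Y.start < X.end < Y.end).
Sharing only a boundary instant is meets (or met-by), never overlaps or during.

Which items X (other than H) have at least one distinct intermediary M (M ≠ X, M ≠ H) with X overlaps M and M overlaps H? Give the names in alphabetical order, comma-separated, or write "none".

Target H = [t=201, t=236].
Intermediaries M with M overlaps H: G.
Via G — items with X overlaps G: L.
Union: L.

L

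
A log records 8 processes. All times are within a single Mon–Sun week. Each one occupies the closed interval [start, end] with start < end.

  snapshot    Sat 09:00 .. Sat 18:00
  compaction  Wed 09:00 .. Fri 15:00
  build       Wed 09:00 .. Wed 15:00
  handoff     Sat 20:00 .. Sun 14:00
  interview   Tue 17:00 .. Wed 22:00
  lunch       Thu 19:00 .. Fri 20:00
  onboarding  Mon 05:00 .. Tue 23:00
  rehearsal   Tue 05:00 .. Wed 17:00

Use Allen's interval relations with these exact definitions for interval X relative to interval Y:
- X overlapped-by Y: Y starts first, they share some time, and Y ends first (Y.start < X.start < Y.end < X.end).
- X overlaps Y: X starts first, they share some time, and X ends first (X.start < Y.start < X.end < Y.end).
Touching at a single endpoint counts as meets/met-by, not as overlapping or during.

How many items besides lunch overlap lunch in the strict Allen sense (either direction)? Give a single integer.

Target lunch = [Thu 19:00, Fri 20:00].
build [Wed 09:00, Wed 15:00] → before → no.
compaction [Wed 09:00, Fri 15:00] → overlaps → counts.
handoff [Sat 20:00, Sun 14:00] → after → no.
interview [Tue 17:00, Wed 22:00] → before → no.
onboarding [Mon 05:00, Tue 23:00] → before → no.
rehearsal [Tue 05:00, Wed 17:00] → before → no.
snapshot [Sat 09:00, Sat 18:00] → after → no.
Total: 1.

1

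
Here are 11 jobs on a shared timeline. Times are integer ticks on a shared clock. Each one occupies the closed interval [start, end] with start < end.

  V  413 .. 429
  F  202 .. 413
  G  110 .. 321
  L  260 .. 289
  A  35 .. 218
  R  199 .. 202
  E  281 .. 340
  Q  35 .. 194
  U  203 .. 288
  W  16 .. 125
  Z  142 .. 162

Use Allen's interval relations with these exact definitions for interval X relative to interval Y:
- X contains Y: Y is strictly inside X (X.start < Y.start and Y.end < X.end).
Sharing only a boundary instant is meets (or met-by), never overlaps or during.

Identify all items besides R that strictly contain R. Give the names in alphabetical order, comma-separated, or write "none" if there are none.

Target R = [199, 202].
A [35, 218] → contains → yes.
E [281, 340] → after → no.
F [202, 413] → met-by → no.
G [110, 321] → contains → yes.
L [260, 289] → after → no.
Q [35, 194] → before → no.
U [203, 288] → after → no.
V [413, 429] → after → no.
W [16, 125] → before → no.
Z [142, 162] → before → no.
Result: A, G.

A, G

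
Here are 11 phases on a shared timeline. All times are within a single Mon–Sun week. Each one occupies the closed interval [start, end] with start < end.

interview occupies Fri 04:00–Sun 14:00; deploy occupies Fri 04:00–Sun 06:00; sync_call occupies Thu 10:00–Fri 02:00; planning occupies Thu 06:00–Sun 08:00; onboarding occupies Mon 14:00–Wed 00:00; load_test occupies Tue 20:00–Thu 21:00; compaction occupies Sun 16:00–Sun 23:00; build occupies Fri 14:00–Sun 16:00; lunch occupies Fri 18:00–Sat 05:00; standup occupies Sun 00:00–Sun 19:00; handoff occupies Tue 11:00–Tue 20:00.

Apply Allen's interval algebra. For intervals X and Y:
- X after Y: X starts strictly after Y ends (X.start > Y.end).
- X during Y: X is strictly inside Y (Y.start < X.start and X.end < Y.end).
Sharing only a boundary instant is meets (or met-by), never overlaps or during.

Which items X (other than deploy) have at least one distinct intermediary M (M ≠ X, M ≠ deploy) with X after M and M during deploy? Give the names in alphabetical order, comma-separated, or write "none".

compaction, standup

Target deploy = [Fri 04:00, Sun 06:00].
Intermediaries M with M during deploy: lunch.
Via lunch — items with X after lunch: compaction, standup.
Union: compaction, standup.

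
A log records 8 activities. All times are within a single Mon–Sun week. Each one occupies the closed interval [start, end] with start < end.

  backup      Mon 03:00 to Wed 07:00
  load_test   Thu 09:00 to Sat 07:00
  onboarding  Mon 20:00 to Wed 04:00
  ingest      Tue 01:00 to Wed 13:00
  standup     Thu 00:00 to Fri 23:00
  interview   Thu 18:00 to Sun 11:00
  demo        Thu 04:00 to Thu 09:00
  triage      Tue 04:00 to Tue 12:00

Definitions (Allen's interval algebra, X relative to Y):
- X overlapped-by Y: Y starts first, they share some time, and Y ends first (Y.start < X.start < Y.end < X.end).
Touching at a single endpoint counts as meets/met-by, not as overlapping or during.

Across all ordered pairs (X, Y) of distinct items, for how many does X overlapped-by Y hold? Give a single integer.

Checking all 56 ordered pairs for relation 'overlapped-by'; matching pairs in alphabetical order:
(ingest, backup): ingest overlapped-by backup ✓
(ingest, onboarding): ingest overlapped-by onboarding ✓
(interview, load_test): interview overlapped-by load_test ✓
(interview, standup): interview overlapped-by standup ✓
(load_test, standup): load_test overlapped-by standup ✓
Count: 5.

5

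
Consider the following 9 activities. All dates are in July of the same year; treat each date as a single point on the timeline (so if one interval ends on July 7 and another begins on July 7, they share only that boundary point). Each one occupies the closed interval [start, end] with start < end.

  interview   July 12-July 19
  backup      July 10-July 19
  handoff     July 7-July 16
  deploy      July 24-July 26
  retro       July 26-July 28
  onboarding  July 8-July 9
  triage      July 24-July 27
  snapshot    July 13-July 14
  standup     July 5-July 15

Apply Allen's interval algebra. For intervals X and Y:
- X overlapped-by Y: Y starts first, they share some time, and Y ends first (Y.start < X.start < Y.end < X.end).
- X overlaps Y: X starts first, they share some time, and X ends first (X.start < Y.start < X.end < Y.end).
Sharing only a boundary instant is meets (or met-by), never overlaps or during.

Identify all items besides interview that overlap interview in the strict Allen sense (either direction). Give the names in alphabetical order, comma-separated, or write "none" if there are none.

handoff, standup

Target interview = [July 12, July 19].
backup [July 10, July 19] → finished-by → no.
deploy [July 24, July 26] → after → no.
handoff [July 7, July 16] → overlaps → yes.
onboarding [July 8, July 9] → before → no.
retro [July 26, July 28] → after → no.
snapshot [July 13, July 14] → during → no.
standup [July 5, July 15] → overlaps → yes.
triage [July 24, July 27] → after → no.
Result: handoff, standup.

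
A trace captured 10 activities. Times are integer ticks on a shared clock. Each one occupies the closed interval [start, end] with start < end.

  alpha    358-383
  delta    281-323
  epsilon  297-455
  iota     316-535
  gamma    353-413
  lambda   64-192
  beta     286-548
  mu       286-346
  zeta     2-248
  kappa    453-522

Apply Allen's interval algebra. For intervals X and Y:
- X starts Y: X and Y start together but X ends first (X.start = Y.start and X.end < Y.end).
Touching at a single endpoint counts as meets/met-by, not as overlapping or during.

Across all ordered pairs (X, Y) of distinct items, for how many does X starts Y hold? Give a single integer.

1

Checking all 90 ordered pairs for relation 'starts'; matching pairs in alphabetical order:
(mu, beta): mu starts beta ✓
Count: 1.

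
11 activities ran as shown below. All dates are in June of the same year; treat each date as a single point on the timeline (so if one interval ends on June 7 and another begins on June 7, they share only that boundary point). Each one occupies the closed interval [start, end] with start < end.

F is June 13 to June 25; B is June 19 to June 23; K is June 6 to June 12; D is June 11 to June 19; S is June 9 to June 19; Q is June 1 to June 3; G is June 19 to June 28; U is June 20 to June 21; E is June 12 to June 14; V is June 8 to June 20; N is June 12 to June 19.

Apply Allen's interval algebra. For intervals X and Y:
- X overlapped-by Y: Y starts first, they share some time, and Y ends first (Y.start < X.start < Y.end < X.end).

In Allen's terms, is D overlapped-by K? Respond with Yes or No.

Yes

D = [June 11, June 19], K = [June 6, June 12].
Actual relation of D to K: overlapped-by.
Asked whether 'overlapped-by' holds → Yes.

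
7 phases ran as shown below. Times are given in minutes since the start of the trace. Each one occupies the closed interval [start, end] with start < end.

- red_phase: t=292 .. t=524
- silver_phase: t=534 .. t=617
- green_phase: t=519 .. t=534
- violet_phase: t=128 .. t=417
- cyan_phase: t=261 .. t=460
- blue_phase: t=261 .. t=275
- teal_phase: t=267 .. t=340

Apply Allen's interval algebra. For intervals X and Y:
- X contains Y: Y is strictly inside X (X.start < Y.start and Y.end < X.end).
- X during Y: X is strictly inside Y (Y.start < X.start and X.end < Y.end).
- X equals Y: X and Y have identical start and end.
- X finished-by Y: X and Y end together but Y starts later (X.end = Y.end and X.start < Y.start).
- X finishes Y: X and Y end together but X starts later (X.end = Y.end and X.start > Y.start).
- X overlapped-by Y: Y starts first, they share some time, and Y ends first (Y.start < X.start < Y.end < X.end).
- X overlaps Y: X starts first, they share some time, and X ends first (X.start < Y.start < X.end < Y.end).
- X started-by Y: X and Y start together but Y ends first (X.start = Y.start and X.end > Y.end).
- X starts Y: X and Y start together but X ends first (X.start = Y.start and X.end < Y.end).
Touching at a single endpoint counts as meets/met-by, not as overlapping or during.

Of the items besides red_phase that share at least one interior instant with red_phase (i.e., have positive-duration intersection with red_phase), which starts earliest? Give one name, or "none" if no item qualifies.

violet_phase

Target red_phase = [t=292, t=524].
blue_phase [t=261, t=275] → before → excluded.
cyan_phase [t=261, t=460] → overlaps → candidate.
green_phase [t=519, t=534] → overlapped-by → candidate.
silver_phase [t=534, t=617] → after → excluded.
teal_phase [t=267, t=340] → overlaps → candidate.
violet_phase [t=128, t=417] → overlaps → candidate.
Among candidates, earliest start is t=128 → violet_phase.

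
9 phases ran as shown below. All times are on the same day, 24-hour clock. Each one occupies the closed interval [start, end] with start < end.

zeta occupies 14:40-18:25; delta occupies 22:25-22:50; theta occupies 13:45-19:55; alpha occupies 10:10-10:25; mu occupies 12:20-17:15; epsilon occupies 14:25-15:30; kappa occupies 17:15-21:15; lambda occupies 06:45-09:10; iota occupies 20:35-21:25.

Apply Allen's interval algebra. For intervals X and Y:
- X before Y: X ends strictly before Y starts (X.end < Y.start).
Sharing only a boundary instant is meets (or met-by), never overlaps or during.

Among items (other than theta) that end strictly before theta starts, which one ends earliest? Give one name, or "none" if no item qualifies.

lambda

Target theta = [13:45, 19:55].
alpha [10:10, 10:25] → before → candidate.
delta [22:25, 22:50] → after → excluded.
epsilon [14:25, 15:30] → during → excluded.
iota [20:35, 21:25] → after → excluded.
kappa [17:15, 21:15] → overlapped-by → excluded.
lambda [06:45, 09:10] → before → candidate.
mu [12:20, 17:15] → overlaps → excluded.
zeta [14:40, 18:25] → during → excluded.
Among candidates, earliest end is 09:10 → lambda.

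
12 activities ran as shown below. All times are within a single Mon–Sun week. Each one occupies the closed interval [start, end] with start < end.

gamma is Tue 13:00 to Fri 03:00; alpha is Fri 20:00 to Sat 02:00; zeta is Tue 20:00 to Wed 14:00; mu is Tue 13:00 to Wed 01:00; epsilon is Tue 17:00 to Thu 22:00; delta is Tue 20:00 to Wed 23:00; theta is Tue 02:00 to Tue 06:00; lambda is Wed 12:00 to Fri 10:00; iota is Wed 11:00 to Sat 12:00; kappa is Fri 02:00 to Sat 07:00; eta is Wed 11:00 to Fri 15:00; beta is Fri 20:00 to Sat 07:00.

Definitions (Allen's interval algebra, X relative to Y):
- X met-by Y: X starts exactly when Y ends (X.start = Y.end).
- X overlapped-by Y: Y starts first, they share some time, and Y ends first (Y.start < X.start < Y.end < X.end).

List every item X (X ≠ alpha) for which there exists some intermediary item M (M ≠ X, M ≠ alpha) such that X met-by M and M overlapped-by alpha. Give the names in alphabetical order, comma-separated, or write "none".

Target alpha = [Fri 20:00, Sat 02:00].
Intermediaries M with M overlapped-by alpha: none.
Union: none.

none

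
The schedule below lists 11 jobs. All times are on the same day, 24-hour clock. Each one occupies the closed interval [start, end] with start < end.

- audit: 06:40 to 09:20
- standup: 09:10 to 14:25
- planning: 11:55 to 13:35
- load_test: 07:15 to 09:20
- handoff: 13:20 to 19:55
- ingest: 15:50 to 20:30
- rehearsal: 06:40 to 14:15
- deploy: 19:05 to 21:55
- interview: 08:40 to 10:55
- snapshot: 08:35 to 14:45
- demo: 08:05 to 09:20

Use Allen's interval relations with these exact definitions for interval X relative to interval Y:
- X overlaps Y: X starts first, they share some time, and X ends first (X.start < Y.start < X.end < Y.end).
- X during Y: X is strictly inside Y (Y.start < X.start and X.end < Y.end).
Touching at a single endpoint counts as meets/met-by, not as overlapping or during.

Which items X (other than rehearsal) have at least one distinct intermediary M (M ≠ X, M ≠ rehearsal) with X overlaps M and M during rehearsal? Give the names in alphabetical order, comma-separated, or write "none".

Target rehearsal = [06:40, 14:15].
Intermediaries M with M during rehearsal: demo, interview, load_test, planning.
Via demo — items with X overlaps demo: none.
Via interview — items with X overlaps interview: audit, demo, load_test.
Via load_test — items with X overlaps load_test: none.
Via planning — items with X overlaps planning: none.
Union: audit, demo, load_test.

audit, demo, load_test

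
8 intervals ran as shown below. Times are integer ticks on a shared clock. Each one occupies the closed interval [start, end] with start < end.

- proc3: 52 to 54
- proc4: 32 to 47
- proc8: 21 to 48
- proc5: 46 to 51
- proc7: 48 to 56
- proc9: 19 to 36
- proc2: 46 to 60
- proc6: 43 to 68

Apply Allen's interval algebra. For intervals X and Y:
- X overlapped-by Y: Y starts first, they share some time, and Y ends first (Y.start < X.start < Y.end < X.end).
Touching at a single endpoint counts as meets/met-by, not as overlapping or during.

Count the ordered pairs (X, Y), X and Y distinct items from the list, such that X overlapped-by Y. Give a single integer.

9

Checking all 56 ordered pairs for relation 'overlapped-by'; matching pairs in alphabetical order:
(proc2, proc4): proc2 overlapped-by proc4 ✓
(proc2, proc8): proc2 overlapped-by proc8 ✓
(proc4, proc9): proc4 overlapped-by proc9 ✓
(proc5, proc4): proc5 overlapped-by proc4 ✓
(proc5, proc8): proc5 overlapped-by proc8 ✓
(proc6, proc4): proc6 overlapped-by proc4 ✓
(proc6, proc8): proc6 overlapped-by proc8 ✓
(proc7, proc5): proc7 overlapped-by proc5 ✓
(proc8, proc9): proc8 overlapped-by proc9 ✓
Count: 9.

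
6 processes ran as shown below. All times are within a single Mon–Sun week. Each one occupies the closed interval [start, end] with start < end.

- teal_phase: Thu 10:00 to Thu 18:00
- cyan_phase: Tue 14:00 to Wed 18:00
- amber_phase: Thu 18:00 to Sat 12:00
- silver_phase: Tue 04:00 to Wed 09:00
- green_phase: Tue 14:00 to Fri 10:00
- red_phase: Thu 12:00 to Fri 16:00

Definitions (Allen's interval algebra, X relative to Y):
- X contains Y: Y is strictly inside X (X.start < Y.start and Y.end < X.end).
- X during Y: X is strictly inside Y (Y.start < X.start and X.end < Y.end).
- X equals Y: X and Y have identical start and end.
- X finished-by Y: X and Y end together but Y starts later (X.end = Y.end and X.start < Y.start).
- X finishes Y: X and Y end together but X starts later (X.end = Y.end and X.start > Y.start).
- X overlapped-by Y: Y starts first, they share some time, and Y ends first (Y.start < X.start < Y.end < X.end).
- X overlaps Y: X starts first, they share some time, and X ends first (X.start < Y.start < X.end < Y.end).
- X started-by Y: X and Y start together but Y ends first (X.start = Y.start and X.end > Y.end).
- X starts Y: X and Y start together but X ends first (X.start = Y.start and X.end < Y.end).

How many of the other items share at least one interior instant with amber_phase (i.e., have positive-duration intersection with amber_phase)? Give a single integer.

2

Target amber_phase = [Thu 18:00, Sat 12:00].
cyan_phase [Tue 14:00, Wed 18:00] → before → no.
green_phase [Tue 14:00, Fri 10:00] → overlaps → counts.
red_phase [Thu 12:00, Fri 16:00] → overlaps → counts.
silver_phase [Tue 04:00, Wed 09:00] → before → no.
teal_phase [Thu 10:00, Thu 18:00] → meets → no.
Total: 2.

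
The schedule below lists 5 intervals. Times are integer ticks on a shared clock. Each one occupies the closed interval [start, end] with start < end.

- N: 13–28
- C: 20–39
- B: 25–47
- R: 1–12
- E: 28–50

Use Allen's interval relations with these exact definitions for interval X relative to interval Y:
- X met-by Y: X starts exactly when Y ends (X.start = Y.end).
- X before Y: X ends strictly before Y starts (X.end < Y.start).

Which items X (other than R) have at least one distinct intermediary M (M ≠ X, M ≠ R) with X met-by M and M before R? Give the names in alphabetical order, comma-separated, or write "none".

Target R = [1, 12].
Intermediaries M with M before R: none.
Union: none.

none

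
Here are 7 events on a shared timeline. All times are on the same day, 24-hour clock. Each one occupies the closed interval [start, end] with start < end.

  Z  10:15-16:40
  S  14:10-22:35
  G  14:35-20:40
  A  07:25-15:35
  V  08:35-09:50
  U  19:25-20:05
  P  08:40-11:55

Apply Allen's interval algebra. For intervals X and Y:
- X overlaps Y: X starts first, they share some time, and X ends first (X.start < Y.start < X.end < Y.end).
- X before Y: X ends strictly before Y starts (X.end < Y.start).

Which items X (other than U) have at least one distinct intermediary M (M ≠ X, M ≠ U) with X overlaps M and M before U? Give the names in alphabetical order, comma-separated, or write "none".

Target U = [19:25, 20:05].
Intermediaries M with M before U: A, P, V, Z.
Via A — items with X overlaps A: none.
Via P — items with X overlaps P: V.
Via V — items with X overlaps V: none.
Via Z — items with X overlaps Z: A, P.
Union: A, P, V.

A, P, V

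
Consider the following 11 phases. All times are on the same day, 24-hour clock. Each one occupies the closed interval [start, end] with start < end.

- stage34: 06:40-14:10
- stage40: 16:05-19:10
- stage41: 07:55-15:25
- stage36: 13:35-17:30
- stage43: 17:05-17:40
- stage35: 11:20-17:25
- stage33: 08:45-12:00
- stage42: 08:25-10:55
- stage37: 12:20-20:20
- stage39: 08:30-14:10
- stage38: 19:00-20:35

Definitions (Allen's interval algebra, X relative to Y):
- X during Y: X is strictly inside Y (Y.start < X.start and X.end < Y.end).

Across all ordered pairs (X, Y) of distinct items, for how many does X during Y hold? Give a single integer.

Checking all 110 ordered pairs for relation 'during'; matching pairs in alphabetical order:
(stage33, stage34): stage33 during stage34 ✓
(stage33, stage39): stage33 during stage39 ✓
(stage33, stage41): stage33 during stage41 ✓
(stage36, stage37): stage36 during stage37 ✓
(stage39, stage41): stage39 during stage41 ✓
(stage40, stage37): stage40 during stage37 ✓
(stage42, stage34): stage42 during stage34 ✓
(stage42, stage41): stage42 during stage41 ✓
(stage43, stage37): stage43 during stage37 ✓
(stage43, stage40): stage43 during stage40 ✓
Count: 10.

10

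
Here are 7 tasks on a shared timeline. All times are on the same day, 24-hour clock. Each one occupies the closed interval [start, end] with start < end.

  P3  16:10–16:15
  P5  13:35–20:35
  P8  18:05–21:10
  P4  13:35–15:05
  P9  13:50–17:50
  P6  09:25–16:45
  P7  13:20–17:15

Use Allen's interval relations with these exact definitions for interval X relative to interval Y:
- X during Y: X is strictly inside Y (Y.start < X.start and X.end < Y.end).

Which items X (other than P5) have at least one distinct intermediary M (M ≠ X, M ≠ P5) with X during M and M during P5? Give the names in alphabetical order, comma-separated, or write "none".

Target P5 = [13:35, 20:35].
Intermediaries M with M during P5: P3, P9.
Via P3 — items with X during P3: none.
Via P9 — items with X during P9: P3.
Union: P3.

P3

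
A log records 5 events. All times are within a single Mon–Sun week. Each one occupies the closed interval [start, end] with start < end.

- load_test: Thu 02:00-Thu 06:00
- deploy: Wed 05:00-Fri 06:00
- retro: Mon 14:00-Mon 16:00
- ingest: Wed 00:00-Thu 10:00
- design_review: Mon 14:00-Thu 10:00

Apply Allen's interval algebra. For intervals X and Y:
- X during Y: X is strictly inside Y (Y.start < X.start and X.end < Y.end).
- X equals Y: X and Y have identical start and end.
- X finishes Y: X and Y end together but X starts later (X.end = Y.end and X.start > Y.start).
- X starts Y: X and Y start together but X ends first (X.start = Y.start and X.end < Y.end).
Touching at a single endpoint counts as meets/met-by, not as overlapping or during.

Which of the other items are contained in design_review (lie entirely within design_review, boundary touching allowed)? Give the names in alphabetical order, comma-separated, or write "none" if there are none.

ingest, load_test, retro

Target design_review = [Mon 14:00, Thu 10:00].
deploy [Wed 05:00, Fri 06:00] → overlapped-by → no.
ingest [Wed 00:00, Thu 10:00] → finishes → yes.
load_test [Thu 02:00, Thu 06:00] → during → yes.
retro [Mon 14:00, Mon 16:00] → starts → yes.
Result: ingest, load_test, retro.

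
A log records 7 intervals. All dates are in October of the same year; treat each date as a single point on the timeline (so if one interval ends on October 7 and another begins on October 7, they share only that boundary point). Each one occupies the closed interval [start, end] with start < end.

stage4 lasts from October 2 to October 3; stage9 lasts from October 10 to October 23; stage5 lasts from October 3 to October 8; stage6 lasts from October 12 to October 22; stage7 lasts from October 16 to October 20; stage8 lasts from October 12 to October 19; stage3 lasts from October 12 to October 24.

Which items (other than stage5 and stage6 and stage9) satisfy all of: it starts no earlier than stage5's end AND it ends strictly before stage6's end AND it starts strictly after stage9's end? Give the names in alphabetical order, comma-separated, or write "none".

none

Conditions: its start is no earlier than stage5's end (X.start >= October 8) AND its end is strictly before stage6's end (X.end < October 22) AND its start is strictly after stage9's end (X.start > October 23).
stage3: start October 12 >= October 8? ✓; end October 24 < October 22? ✗; start October 12 > October 23? ✗ → no.
stage4: start October 2 >= October 8? ✗; end October 3 < October 22? ✓; start October 2 > October 23? ✗ → no.
stage7: start October 16 >= October 8? ✓; end October 20 < October 22? ✓; start October 16 > October 23? ✗ → no.
stage8: start October 12 >= October 8? ✓; end October 19 < October 22? ✓; start October 12 > October 23? ✗ → no.
Result: none.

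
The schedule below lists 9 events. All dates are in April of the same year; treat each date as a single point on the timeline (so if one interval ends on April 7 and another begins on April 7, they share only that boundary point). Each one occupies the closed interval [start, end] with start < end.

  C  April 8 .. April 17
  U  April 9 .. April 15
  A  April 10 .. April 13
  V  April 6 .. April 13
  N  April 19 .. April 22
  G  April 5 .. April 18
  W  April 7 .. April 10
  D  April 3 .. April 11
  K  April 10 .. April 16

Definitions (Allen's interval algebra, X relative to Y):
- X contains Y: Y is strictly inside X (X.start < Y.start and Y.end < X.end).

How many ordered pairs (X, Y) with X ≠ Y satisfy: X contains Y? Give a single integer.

12

Checking all 72 ordered pairs for relation 'contains'; matching pairs in alphabetical order:
(C, A): C contains A ✓
(C, K): C contains K ✓
(C, U): C contains U ✓
(D, W): D contains W ✓
(G, A): G contains A ✓
(G, C): G contains C ✓
(G, K): G contains K ✓
(G, U): G contains U ✓
(G, V): G contains V ✓
(G, W): G contains W ✓
(U, A): U contains A ✓
(V, W): V contains W ✓
Count: 12.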